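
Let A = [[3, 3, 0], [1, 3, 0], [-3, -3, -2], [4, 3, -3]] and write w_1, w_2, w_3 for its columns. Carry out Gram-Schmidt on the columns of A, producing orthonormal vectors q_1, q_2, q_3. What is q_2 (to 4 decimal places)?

w_1 = (3, 1, -3, 4); ‖w_1‖ = 5.9161, so q_1 = (0.5071, 0.1690, -0.5071, 0.6761).
q_1·w_2 = 0.5071·3 + 0.1690·3 + (-0.5071)·(-3) + 0.6761·3 = 5.5780.
u_2 = w_2 − 5.5780·q_1 = (0.1714, 2.0571, -0.1714, -0.7714).
‖u_2‖ = 2.2104, so q_2 = (0.0776, 0.9307, -0.0776, -0.3490).

q_2 = (0.0776, 0.9307, -0.0776, -0.3490)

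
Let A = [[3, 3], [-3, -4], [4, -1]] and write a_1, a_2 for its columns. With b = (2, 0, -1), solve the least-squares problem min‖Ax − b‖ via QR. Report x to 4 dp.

x = (-0.1126, 0.3429)

q_1 = a_1/‖a_1‖ = (3, -3, 4)/5.8310 = (0.5145, -0.5145, 0.6860).
r_{12} = q_1·a_2 = 2.9155.
u_2 = a_2 − 2.9155·q_1 = (1.5000, -2.5000, -3.0000).
‖u_2‖ = 4.1833, so q_2 = (0.3586, -0.5976, -0.7171).
Qᵀb = (0.3430, 1.4343).
Back-substitute: x_2 = 1.4343/4.1833 = 0.3429.
x_1 = (0.3430 − 2.9155·0.3429)/5.8310 = -0.1126.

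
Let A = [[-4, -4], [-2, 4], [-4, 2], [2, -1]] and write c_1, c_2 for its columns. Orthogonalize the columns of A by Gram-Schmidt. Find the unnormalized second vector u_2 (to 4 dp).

u_2 = (-4.2000, 3.9000, 1.8000, -0.9000)

q_1 = c_1/‖c_1‖ = (-4, -2, -4, 2)/6.3246 = (-0.6325, -0.3162, -0.6325, 0.3162).
r_{12} = q_1·c_2 = -0.3162.
u_2 = c_2 + 0.3162·q_1 = (-4.2000, 3.9000, 1.8000, -0.9000).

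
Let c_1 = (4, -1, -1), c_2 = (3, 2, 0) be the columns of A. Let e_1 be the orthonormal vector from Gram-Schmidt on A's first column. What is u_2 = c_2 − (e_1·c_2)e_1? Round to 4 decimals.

e_1 = c_1/‖c_1‖ = (4, -1, -1)/4.2426 = (0.9428, -0.2357, -0.2357).
r_{12} = e_1·c_2 = 2.3570.
u_2 = c_2 − 2.3570·e_1 = (0.7778, 2.5556, 0.5556).

u_2 = (0.7778, 2.5556, 0.5556)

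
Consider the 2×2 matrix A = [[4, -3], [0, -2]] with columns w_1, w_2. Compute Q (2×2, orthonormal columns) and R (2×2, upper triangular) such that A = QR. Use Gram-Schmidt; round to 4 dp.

w_1 = (4, 0); ‖w_1‖ = 4.0000, so e_1 = (1.0000, 0.0000).
e_1·w_2 = 1.0000·(-3) + 0.0000·(-2) = -3.0000.
u_2 = w_2 + 3.0000·e_1 = (0.0000, -2.0000).
‖u_2‖ = 2.0000, so e_2 = (0.0000, -1.0000).

Q = [[1.0000, 0.0000], [0.0000, -1.0000]], R = [[4.0000, -3.0000], [0.0000, 2.0000]]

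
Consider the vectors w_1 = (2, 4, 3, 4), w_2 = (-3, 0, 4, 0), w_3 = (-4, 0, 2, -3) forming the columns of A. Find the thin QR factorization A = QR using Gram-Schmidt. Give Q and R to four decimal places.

Q = [[0.2981, -0.6640, -0.1928], [0.5963, -0.1084, 0.7810], [0.4472, 0.7318, -0.1446], [0.5963, -0.1084, -0.5762]], R = [[6.7082, 0.8944, -2.0870], [0.0000, 4.9193, 4.4450], [0.0000, 0.0000, 2.2105]]

w_1 = (2, 4, 3, 4); ‖w_1‖ = 6.7082, so q_1 = (0.2981, 0.5963, 0.4472, 0.5963).
q_1·w_2 = 0.2981·(-3) + 0.5963·0 + 0.4472·4 + 0.5963·0 = 0.8944.
u_2 = w_2 − 0.8944·q_1 = (-3.2667, -0.5333, 3.6000, -0.5333).
‖u_2‖ = 4.9193, so q_2 = (-0.6640, -0.1084, 0.7318, -0.1084).
q_1·w_3 = 0.2981·(-4) + 0.5963·0 + 0.4472·2 + 0.5963·(-3) = -2.0870; q_2·w_3 = (-0.6640)·(-4) + (-0.1084)·0 + 0.7318·2 + (-0.1084)·(-3) = 4.4450.
u_3 = w_3 + 2.0870·q_1 − 4.4450·q_2 = (-0.4261, 1.7264, -0.3196, -1.2736).
‖u_3‖ = 2.2105, so q_3 = (-0.1928, 0.7810, -0.1446, -0.5762).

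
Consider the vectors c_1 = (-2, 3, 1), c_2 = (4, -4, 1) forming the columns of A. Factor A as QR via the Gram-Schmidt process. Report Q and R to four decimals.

c_1 = (-2, 3, 1); ‖c_1‖ = 3.7417, so e_1 = (-0.5345, 0.8018, 0.2673).
e_1·c_2 = (-0.5345)·4 + 0.8018·(-4) + 0.2673·1 = -5.0780.
u_2 = c_2 + 5.0780·e_1 = (1.2857, 0.0714, 2.3571).
‖u_2‖ = 2.6859, so e_2 = (0.4787, 0.0266, 0.8776).

Q = [[-0.5345, 0.4787], [0.8018, 0.0266], [0.2673, 0.8776]], R = [[3.7417, -5.0780], [0.0000, 2.6859]]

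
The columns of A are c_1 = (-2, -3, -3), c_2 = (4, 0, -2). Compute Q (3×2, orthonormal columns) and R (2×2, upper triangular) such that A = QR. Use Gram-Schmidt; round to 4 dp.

Q = [[-0.4264, 0.8577], [-0.6396, -0.0613], [-0.6396, -0.5105]], R = [[4.6904, -0.4264], [0.0000, 4.4518]]

q_1 = c_1/‖c_1‖ = (-2, -3, -3)/4.6904 = (-0.4264, -0.6396, -0.6396).
r_{12} = q_1·c_2 = -0.4264.
u_2 = c_2 + 0.4264·q_1 = (3.8182, -0.2727, -2.2727).
‖u_2‖ = 4.4518, so q_2 = (0.8577, -0.0613, -0.5105).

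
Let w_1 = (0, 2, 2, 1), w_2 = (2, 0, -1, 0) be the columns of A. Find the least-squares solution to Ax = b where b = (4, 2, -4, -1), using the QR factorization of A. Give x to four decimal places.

x = (-0.0244, 2.3902)

w_1 = (0, 2, 2, 1); ‖w_1‖ = 3.0000, so q_1 = (0.0000, 0.6667, 0.6667, 0.3333).
q_1·w_2 = 0.0000·2 + 0.6667·0 + 0.6667·(-1) + 0.3333·0 = -0.6667.
u_2 = w_2 + 0.6667·q_1 = (2.0000, 0.4444, -0.5556, 0.2222).
‖u_2‖ = 2.1344, so q_2 = (0.9370, 0.2082, -0.2603, 0.1041).
Qᵀb = (-1.6667, 5.1017).
Back-substitute: x_2 = 5.1017/2.1344 = 2.3902.
x_1 = (-1.6667 + 0.6667·2.3902)/3.0000 = -0.0244.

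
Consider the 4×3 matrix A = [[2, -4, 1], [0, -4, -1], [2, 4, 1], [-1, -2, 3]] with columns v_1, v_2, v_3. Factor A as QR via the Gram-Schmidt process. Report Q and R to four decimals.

v_1 = (2, 0, 2, -1); ‖v_1‖ = 3.0000, so q_1 = (0.6667, 0.0000, 0.6667, -0.3333).
q_1·v_2 = 0.6667·(-4) + 0.0000·(-4) + 0.6667·4 + (-0.3333)·(-2) = 0.6667.
u_2 = v_2 − 0.6667·q_1 = (-4.4444, -4.0000, 3.5556, -1.7778).
‖u_2‖ = 7.1802, so q_2 = (-0.6190, -0.5571, 0.4952, -0.2476).
q_1·v_3 = 0.6667·1 + 0.0000·(-1) + 0.6667·1 + (-0.3333)·3 = 0.3333; q_2·v_3 = (-0.6190)·1 + (-0.5571)·(-1) + 0.4952·1 + (-0.2476)·3 = -0.3095.
u_3 = v_3 − 0.3333·q_1 + 0.3095·q_2 = (0.5862, -1.1724, 0.9310, 3.0345).
‖u_3‖ = 3.4341, so q_3 = (0.1707, -0.3414, 0.2711, 0.8836).

Q = [[0.6667, -0.6190, 0.1707], [0.0000, -0.5571, -0.3414], [0.6667, 0.4952, 0.2711], [-0.3333, -0.2476, 0.8836]], R = [[3.0000, 0.6667, 0.3333], [0.0000, 7.1802, -0.3095], [0.0000, 0.0000, 3.4341]]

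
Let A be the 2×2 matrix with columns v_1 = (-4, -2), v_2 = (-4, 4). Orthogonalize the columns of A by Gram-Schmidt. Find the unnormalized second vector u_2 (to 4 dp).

v_1 = (-4, -2); ‖v_1‖ = 4.4721, so e_1 = (-0.8944, -0.4472).
e_1·v_2 = (-0.8944)·(-4) + (-0.4472)·4 = 1.7889.
u_2 = v_2 − 1.7889·e_1 = (-2.4000, 4.8000).

u_2 = (-2.4000, 4.8000)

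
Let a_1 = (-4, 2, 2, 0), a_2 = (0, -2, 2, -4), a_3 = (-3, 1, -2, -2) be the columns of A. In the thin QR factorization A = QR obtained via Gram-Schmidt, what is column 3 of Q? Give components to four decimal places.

e_3 = (-0.3607, 0.0902, -0.8115, -0.4508)

a_1 = (-4, 2, 2, 0); ‖a_1‖ = 4.8990, so e_1 = (-0.8165, 0.4082, 0.4082, 0.0000).
e_1·a_2 = (-0.8165)·0 + 0.4082·(-2) + 0.4082·2 + 0.0000·(-4) = 0.0000.
u_2 = a_2 + 0.0000·e_1 = (0.0000, -2.0000, 2.0000, -4.0000).
‖u_2‖ = 4.8990, so e_2 = (0.0000, -0.4082, 0.4082, -0.8165).
e_1·a_3 = (-0.8165)·(-3) + 0.4082·1 + 0.4082·(-2) + 0.0000·(-2) = 2.0412; e_2·a_3 = 0.0000·(-3) + (-0.4082)·1 + 0.4082·(-2) + (-0.8165)·(-2) = 0.4082.
u_3 = a_3 − 2.0412·e_1 − 0.4082·e_2 = (-1.3333, 0.3333, -3.0000, -1.6667).
‖u_3‖ = 3.6968, so e_3 = (-0.3607, 0.0902, -0.8115, -0.4508).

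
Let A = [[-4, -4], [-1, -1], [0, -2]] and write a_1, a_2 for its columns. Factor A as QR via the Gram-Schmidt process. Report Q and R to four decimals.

Q = [[-0.9701, 0.0000], [-0.2425, 0.0000], [0.0000, -1.0000]], R = [[4.1231, 4.1231], [0.0000, 2.0000]]

a_1 = (-4, -1, 0); ‖a_1‖ = 4.1231, so e_1 = (-0.9701, -0.2425, 0.0000).
e_1·a_2 = (-0.9701)·(-4) + (-0.2425)·(-1) + 0.0000·(-2) = 4.1231.
u_2 = a_2 − 4.1231·e_1 = (0.0000, 0.0000, -2.0000).
‖u_2‖ = 2.0000, so e_2 = (0.0000, 0.0000, -1.0000).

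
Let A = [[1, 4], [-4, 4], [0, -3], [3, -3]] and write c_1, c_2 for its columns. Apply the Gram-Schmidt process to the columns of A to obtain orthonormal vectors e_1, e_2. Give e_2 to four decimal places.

c_1 = (1, -4, 0, 3); ‖c_1‖ = 5.0990, so e_1 = (0.1961, -0.7845, 0.0000, 0.5883).
e_1·c_2 = 0.1961·4 + (-0.7845)·4 + 0.0000·(-3) + 0.5883·(-3) = -4.1184.
u_2 = c_2 + 4.1184·e_1 = (4.8077, 0.7692, -3.0000, -0.5769).
‖u_2‖ = 5.7479, so e_2 = (0.8364, 0.1338, -0.5219, -0.1004).

e_2 = (0.8364, 0.1338, -0.5219, -0.1004)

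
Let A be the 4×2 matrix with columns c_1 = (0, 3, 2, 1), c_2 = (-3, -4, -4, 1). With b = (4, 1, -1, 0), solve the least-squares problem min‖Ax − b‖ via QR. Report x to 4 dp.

x = (-0.8194, -0.6564)

e_1 = c_1/‖c_1‖ = (0, 3, 2, 1)/3.7417 = (0.0000, 0.8018, 0.5345, 0.2673).
r_{12} = e_1·c_2 = -5.0780.
u_2 = c_2 + 5.0780·e_1 = (-3.0000, 0.0714, -1.2857, 2.3571).
‖u_2‖ = 4.0267, so e_2 = (-0.7450, 0.0177, -0.3193, 0.5854).
Qᵀb = (0.2673, -2.6431).
Back-substitute: x_2 = -2.6431/4.0267 = -0.6564.
x_1 = (0.2673 + 5.0780·(-0.6564))/3.7417 = -0.8194.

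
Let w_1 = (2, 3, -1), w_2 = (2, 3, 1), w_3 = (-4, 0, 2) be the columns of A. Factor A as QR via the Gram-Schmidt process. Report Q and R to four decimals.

w_1 = (2, 3, -1); ‖w_1‖ = 3.7417, so e_1 = (0.5345, 0.8018, -0.2673).
e_1·w_2 = 0.5345·2 + 0.8018·3 + (-0.2673)·1 = 3.2071.
u_2 = w_2 − 3.2071·e_1 = (0.2857, 0.4286, 1.8571).
‖u_2‖ = 1.9272, so e_2 = (0.1482, 0.2224, 0.9636).
e_1·w_3 = 0.5345·(-4) + 0.8018·0 + (-0.2673)·2 = -2.6726; e_2·w_3 = 0.1482·(-4) + 0.2224·0 + 0.9636·2 = 1.3342.
u_3 = w_3 + 2.6726·e_1 − 1.3342·e_2 = (-2.7692, 1.8462, 0.0000).
‖u_3‖ = 3.3282, so e_3 = (-0.8321, 0.5547, 0.0000).

Q = [[0.5345, 0.1482, -0.8321], [0.8018, 0.2224, 0.5547], [-0.2673, 0.9636, 0.0000]], R = [[3.7417, 3.2071, -2.6726], [0.0000, 1.9272, 1.3342], [0.0000, 0.0000, 3.3282]]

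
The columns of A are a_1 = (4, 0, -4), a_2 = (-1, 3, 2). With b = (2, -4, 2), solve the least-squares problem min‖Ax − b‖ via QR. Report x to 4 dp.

e_1 = a_1/‖a_1‖ = (4, 0, -4)/5.6569 = (0.7071, 0.0000, -0.7071).
r_{12} = e_1·a_2 = -2.1213.
u_2 = a_2 + 2.1213·e_1 = (0.5000, 3.0000, 0.5000).
‖u_2‖ = 3.0822, so e_2 = (0.1622, 0.9733, 0.1622).
Qᵀb = (0.0000, -3.2444).
Back-substitute: x_2 = -3.2444/3.0822 = -1.0526.
x_1 = (0.0000 + 2.1213·(-1.0526))/5.6569 = -0.3947.

x = (-0.3947, -1.0526)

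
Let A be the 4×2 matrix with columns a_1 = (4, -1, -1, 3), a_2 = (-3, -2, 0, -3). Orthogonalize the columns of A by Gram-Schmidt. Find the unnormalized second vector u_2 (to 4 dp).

u_2 = (-0.1852, -2.7037, -0.7037, -0.8889)

q_1 = a_1/‖a_1‖ = (4, -1, -1, 3)/5.1962 = (0.7698, -0.1925, -0.1925, 0.5774).
r_{12} = q_1·a_2 = -3.6566.
u_2 = a_2 + 3.6566·q_1 = (-0.1852, -2.7037, -0.7037, -0.8889).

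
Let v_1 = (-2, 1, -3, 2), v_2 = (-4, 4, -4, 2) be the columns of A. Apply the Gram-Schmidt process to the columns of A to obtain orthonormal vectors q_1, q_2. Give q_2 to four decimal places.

q_1 = v_1/‖v_1‖ = (-2, 1, -3, 2)/4.2426 = (-0.4714, 0.2357, -0.7071, 0.4714).
r_{12} = q_1·v_2 = 6.5997.
u_2 = v_2 − 6.5997·q_1 = (-0.8889, 2.4444, 0.6667, -1.1111).
‖u_2‖ = 2.9059, so q_2 = (-0.3059, 0.8412, 0.2294, -0.3824).

q_2 = (-0.3059, 0.8412, 0.2294, -0.3824)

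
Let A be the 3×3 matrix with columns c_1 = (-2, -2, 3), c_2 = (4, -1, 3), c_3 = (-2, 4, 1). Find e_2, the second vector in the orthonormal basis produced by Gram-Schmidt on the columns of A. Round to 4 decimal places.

e_2 = (0.8625, -0.1282, 0.4895)

c_1 = (-2, -2, 3); ‖c_1‖ = 4.1231, so e_1 = (-0.4851, -0.4851, 0.7276).
e_1·c_2 = (-0.4851)·4 + (-0.4851)·(-1) + 0.7276·3 = 0.7276.
u_2 = c_2 − 0.7276·e_1 = (4.3529, -0.6471, 2.4706).
‖u_2‖ = 5.0468, so e_2 = (0.8625, -0.1282, 0.4895).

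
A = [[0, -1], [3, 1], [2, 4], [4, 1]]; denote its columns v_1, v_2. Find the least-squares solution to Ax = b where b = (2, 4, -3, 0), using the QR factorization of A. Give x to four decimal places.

x = (0.8098, -1.1656)

v_1 = (0, 3, 2, 4); ‖v_1‖ = 5.3852, so q_1 = (0.0000, 0.5571, 0.3714, 0.7428).
q_1·v_2 = 0.0000·(-1) + 0.5571·1 + 0.3714·4 + 0.7428·1 = 2.7854.
u_2 = v_2 − 2.7854·q_1 = (-1.0000, -0.5517, 2.9655, -1.0690).
‖u_2‖ = 3.3528, so q_2 = (-0.2983, -0.1646, 0.8845, -0.3188).
Qᵀb = (1.1142, -3.9082).
Back-substitute: x_2 = -3.9082/3.3528 = -1.1656.
x_1 = (1.1142 − 2.7854·(-1.1656))/5.3852 = 0.8098.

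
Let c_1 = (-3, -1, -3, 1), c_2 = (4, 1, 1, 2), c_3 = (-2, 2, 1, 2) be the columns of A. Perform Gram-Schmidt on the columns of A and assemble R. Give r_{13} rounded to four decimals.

r_{13} = 0.6708

c_1 = (-3, -1, -3, 1); ‖c_1‖ = 4.4721, so q_1 = (-0.6708, -0.2236, -0.6708, 0.2236).
r_{13} = q_1·c_3 = 0.6708.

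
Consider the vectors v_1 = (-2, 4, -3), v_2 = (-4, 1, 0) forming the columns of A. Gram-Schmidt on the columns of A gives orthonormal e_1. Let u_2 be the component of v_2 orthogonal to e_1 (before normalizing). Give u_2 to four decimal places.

u_2 = (-3.1724, -0.6552, 1.2414)

v_1 = (-2, 4, -3); ‖v_1‖ = 5.3852, so e_1 = (-0.3714, 0.7428, -0.5571).
e_1·v_2 = (-0.3714)·(-4) + 0.7428·1 + (-0.5571)·0 = 2.2283.
u_2 = v_2 − 2.2283·e_1 = (-3.1724, -0.6552, 1.2414).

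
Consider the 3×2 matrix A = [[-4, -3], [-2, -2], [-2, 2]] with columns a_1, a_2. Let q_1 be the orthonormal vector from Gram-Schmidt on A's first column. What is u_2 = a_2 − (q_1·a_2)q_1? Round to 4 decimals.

a_1 = (-4, -2, -2); ‖a_1‖ = 4.8990, so q_1 = (-0.8165, -0.4082, -0.4082).
q_1·a_2 = (-0.8165)·(-3) + (-0.4082)·(-2) + (-0.4082)·2 = 2.4495.
u_2 = a_2 − 2.4495·q_1 = (-1.0000, -1.0000, 3.0000).

u_2 = (-1.0000, -1.0000, 3.0000)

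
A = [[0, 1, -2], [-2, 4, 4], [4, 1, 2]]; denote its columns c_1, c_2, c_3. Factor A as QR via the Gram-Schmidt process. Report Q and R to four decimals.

q_1 = c_1/‖c_1‖ = (0, -2, 4)/4.4721 = (0.0000, -0.4472, 0.8944).
r_{12} = q_1·c_2 = -0.8944.
u_2 = c_2 + 0.8944·q_1 = (1.0000, 3.6000, 1.8000).
‖u_2‖ = 4.1473, so q_2 = (0.2411, 0.8680, 0.4340).
r_{13} = q_1·c_3 = 0.0000; r_{23} = q_2·c_3 = 3.8579.
u_3 = c_3 + 0.0000·q_1 − 3.8579·q_2 = (-2.9302, 0.6512, 0.3256).
‖u_3‖ = 3.0193, so q_3 = (-0.9705, 0.2157, 0.1078).

Q = [[0.0000, 0.2411, -0.9705], [-0.4472, 0.8680, 0.2157], [0.8944, 0.4340, 0.1078]], R = [[4.4721, -0.8944, 0.0000], [0.0000, 4.1473, 3.8579], [0.0000, 0.0000, 3.0193]]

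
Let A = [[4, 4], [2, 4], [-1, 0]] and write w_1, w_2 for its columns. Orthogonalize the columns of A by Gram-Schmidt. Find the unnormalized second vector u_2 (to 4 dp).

u_2 = (-0.5714, 1.7143, 1.1429)

q_1 = w_1/‖w_1‖ = (4, 2, -1)/4.5826 = (0.8729, 0.4364, -0.2182).
r_{12} = q_1·w_2 = 5.2372.
u_2 = w_2 − 5.2372·q_1 = (-0.5714, 1.7143, 1.1429).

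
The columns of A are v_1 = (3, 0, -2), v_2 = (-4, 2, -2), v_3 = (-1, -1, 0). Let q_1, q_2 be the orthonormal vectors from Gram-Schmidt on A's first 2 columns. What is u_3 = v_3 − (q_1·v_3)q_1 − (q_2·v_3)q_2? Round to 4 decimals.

v_1 = (3, 0, -2); ‖v_1‖ = 3.6056, so q_1 = (0.8321, 0.0000, -0.5547).
q_1·v_2 = 0.8321·(-4) + 0.0000·2 + (-0.5547)·(-2) = -2.2188.
u_2 = v_2 + 2.2188·q_1 = (-2.1538, 2.0000, -3.2308).
‖u_2‖ = 4.3677, so q_2 = (-0.4931, 0.4579, -0.7397).
q_1·v_3 = 0.8321·(-1) + 0.0000·(-1) + (-0.5547)·0 = -0.8321; q_2·v_3 = (-0.4931)·(-1) + 0.4579·(-1) + (-0.7397)·0 = 0.0352.
u_3 = v_3 + 0.8321·q_1 − 0.0352·q_2 = (-0.2903, -1.0161, -0.4355).

u_3 = (-0.2903, -1.0161, -0.4355)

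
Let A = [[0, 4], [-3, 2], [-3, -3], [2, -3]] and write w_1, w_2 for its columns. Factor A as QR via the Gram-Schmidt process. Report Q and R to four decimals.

w_1 = (0, -3, -3, 2); ‖w_1‖ = 4.6904, so q_1 = (0.0000, -0.6396, -0.6396, 0.4264).
q_1·w_2 = 0.0000·4 + (-0.6396)·2 + (-0.6396)·(-3) + 0.4264·(-3) = -0.6396.
u_2 = w_2 + 0.6396·q_1 = (4.0000, 1.5909, -3.4091, -2.7273).
‖u_2‖ = 6.1311, so q_2 = (0.6524, 0.2595, -0.5560, -0.4448).

Q = [[0.0000, 0.6524], [-0.6396, 0.2595], [-0.6396, -0.5560], [0.4264, -0.4448]], R = [[4.6904, -0.6396], [0.0000, 6.1311]]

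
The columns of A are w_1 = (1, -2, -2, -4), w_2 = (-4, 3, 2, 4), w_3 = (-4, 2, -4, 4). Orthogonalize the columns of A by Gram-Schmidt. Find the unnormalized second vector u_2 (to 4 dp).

q_1 = w_1/‖w_1‖ = (1, -2, -2, -4)/5.0000 = (0.2000, -0.4000, -0.4000, -0.8000).
r_{12} = q_1·w_2 = -6.0000.
u_2 = w_2 + 6.0000·q_1 = (-2.8000, 0.6000, -0.4000, -0.8000).

u_2 = (-2.8000, 0.6000, -0.4000, -0.8000)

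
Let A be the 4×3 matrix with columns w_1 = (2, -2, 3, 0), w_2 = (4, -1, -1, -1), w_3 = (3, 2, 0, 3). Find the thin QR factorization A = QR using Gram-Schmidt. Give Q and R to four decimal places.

w_1 = (2, -2, 3, 0); ‖w_1‖ = 4.1231, so q_1 = (0.4851, -0.4851, 0.7276, 0.0000).
q_1·w_2 = 0.4851·4 + (-0.4851)·(-1) + 0.7276·(-1) + 0.0000·(-1) = 1.6977.
u_2 = w_2 − 1.6977·q_1 = (3.1765, -0.1765, -2.2353, -1.0000).
‖u_2‖ = 4.0147, so q_2 = (0.7912, -0.0440, -0.5568, -0.2491).
q_1·w_3 = 0.4851·3 + (-0.4851)·2 + 0.7276·0 + 0.0000·3 = 0.4851; q_2·w_3 = 0.7912·3 + (-0.0440)·2 + (-0.5568)·0 + (-0.2491)·3 = 1.5385.
u_3 = w_3 − 0.4851·q_1 − 1.5385·q_2 = (1.5474, 2.3029, 0.5036, 3.3832).
‖u_3‖ = 4.4043, so q_3 = (0.3513, 0.5229, 0.1144, 0.7682).

Q = [[0.4851, 0.7912, 0.3513], [-0.4851, -0.0440, 0.5229], [0.7276, -0.5568, 0.1144], [0.0000, -0.2491, 0.7682]], R = [[4.1231, 1.6977, 0.4851], [0.0000, 4.0147, 1.5385], [0.0000, 0.0000, 4.4043]]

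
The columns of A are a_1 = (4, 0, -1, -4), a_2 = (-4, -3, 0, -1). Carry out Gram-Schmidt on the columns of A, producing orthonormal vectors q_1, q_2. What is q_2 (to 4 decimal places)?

a_1 = (4, 0, -1, -4); ‖a_1‖ = 5.7446, so q_1 = (0.6963, 0.0000, -0.1741, -0.6963).
q_1·a_2 = 0.6963·(-4) + 0.0000·(-3) + (-0.1741)·0 + (-0.6963)·(-1) = -2.0889.
u_2 = a_2 + 2.0889·q_1 = (-2.5455, -3.0000, -0.3636, -2.4545).
‖u_2‖ = 4.6515, so q_2 = (-0.5472, -0.6450, -0.0782, -0.5277).

q_2 = (-0.5472, -0.6450, -0.0782, -0.5277)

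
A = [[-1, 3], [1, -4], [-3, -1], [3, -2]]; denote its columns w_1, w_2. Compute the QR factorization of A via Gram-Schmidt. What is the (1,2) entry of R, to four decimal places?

r_{12} = -2.2361

w_1 = (-1, 1, -3, 3); ‖w_1‖ = 4.4721, so q_1 = (-0.2236, 0.2236, -0.6708, 0.6708).
r_{12} = q_1·w_2 = -2.2361.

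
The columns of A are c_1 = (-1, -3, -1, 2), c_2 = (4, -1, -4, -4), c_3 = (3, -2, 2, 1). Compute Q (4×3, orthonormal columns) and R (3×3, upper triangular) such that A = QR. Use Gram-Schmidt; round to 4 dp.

Q = [[-0.2582, 0.5330, 0.7153], [-0.7746, -0.2907, -0.3069], [-0.2582, -0.6299, 0.5965], [0.5164, -0.4845, 0.1956]], R = [[3.8730, -1.2910, 0.7746], [0.0000, 6.8799, 0.4361], [0.0000, 0.0000, 4.1485]]

e_1 = c_1/‖c_1‖ = (-1, -3, -1, 2)/3.8730 = (-0.2582, -0.7746, -0.2582, 0.5164).
r_{12} = e_1·c_2 = -1.2910.
u_2 = c_2 + 1.2910·e_1 = (3.6667, -2.0000, -4.3333, -3.3333).
‖u_2‖ = 6.8799, so e_2 = (0.5330, -0.2907, -0.6299, -0.4845).
r_{13} = e_1·c_3 = 0.7746; r_{23} = e_2·c_3 = 0.4361.
u_3 = c_3 − 0.7746·e_1 − 0.4361·e_2 = (2.9676, -1.2732, 2.4746, 0.8113).
‖u_3‖ = 4.1485, so e_3 = (0.7153, -0.3069, 0.5965, 0.1956).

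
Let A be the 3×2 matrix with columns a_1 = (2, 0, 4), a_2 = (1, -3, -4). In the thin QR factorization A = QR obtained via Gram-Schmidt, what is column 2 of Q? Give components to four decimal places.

e_1 = a_1/‖a_1‖ = (2, 0, 4)/4.4721 = (0.4472, 0.0000, 0.8944).
r_{12} = e_1·a_2 = -3.1305.
u_2 = a_2 + 3.1305·e_1 = (2.4000, -3.0000, -1.2000).
‖u_2‖ = 4.0249, so e_2 = (0.5963, -0.7454, -0.2981).

e_2 = (0.5963, -0.7454, -0.2981)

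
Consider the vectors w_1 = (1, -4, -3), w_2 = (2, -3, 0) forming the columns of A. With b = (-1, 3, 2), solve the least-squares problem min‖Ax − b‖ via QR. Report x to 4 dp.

x = (-0.6549, -0.1408)

q_1 = w_1/‖w_1‖ = (1, -4, -3)/5.0990 = (0.1961, -0.7845, -0.5883).
r_{12} = q_1·w_2 = 2.7456.
u_2 = w_2 − 2.7456·q_1 = (1.4615, -0.8462, 1.6154).
‖u_2‖ = 2.3370, so q_2 = (0.6254, -0.3621, 0.6912).
Qᵀb = (-3.7262, -0.3292).
Back-substitute: x_2 = -0.3292/2.3370 = -0.1408.
x_1 = (-3.7262 − 2.7456·(-0.1408))/5.0990 = -0.6549.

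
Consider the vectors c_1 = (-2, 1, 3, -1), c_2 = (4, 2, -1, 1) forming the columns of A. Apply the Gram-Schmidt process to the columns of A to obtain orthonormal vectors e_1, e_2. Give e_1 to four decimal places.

e_1 = (-0.5164, 0.2582, 0.7746, -0.2582)

c_1 = (-2, 1, 3, -1); ‖c_1‖ = 3.8730, so e_1 = (-0.5164, 0.2582, 0.7746, -0.2582).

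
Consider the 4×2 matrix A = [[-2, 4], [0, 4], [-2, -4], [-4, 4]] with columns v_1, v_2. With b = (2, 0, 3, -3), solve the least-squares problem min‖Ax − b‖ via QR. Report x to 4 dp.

q_1 = v_1/‖v_1‖ = (-2, 0, -2, -4)/4.8990 = (-0.4082, 0.0000, -0.4082, -0.8165).
r_{12} = q_1·v_2 = -3.2660.
u_2 = v_2 + 3.2660·q_1 = (2.6667, 4.0000, -5.3333, 1.3333).
‖u_2‖ = 7.3030, so q_2 = (0.3651, 0.5477, -0.7303, 0.1826).
Qᵀb = (0.4082, -2.0083).
Back-substitute: x_2 = -2.0083/7.3030 = -0.2750.
x_1 = (0.4082 + 3.2660·(-0.2750))/4.8990 = -0.1000.

x = (-0.1000, -0.2750)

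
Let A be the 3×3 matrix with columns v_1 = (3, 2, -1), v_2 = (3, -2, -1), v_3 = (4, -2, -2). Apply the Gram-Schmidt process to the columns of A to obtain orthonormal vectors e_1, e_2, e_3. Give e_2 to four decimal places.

v_1 = (3, 2, -1); ‖v_1‖ = 3.7417, so e_1 = (0.8018, 0.5345, -0.2673).
e_1·v_2 = 0.8018·3 + 0.5345·(-2) + (-0.2673)·(-1) = 1.6036.
u_2 = v_2 − 1.6036·e_1 = (1.7143, -2.8571, -0.5714).
‖u_2‖ = 3.3806, so e_2 = (0.5071, -0.8452, -0.1690).

e_2 = (0.5071, -0.8452, -0.1690)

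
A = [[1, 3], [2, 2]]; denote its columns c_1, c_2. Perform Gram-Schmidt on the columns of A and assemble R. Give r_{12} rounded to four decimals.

r_{12} = 3.1305

c_1 = (1, 2); ‖c_1‖ = 2.2361, so q_1 = (0.4472, 0.8944).
r_{12} = q_1·c_2 = 3.1305.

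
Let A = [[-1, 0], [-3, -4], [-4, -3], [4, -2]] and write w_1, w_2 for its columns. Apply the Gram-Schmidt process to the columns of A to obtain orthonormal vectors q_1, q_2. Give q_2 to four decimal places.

q_2 = (0.0796, -0.5970, -0.3084, -0.7363)

q_1 = w_1/‖w_1‖ = (-1, -3, -4, 4)/6.4807 = (-0.1543, -0.4629, -0.6172, 0.6172).
r_{12} = q_1·w_2 = 2.4689.
u_2 = w_2 − 2.4689·q_1 = (0.3810, -2.8571, -1.4762, -3.5238).
‖u_2‖ = 4.7859, so q_2 = (0.0796, -0.5970, -0.3084, -0.7363).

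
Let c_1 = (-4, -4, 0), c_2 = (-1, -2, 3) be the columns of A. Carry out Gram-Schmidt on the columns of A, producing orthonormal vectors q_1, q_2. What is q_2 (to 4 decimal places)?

c_1 = (-4, -4, 0); ‖c_1‖ = 5.6569, so q_1 = (-0.7071, -0.7071, 0.0000).
q_1·c_2 = (-0.7071)·(-1) + (-0.7071)·(-2) + 0.0000·3 = 2.1213.
u_2 = c_2 − 2.1213·q_1 = (0.5000, -0.5000, 3.0000).
‖u_2‖ = 3.0822, so q_2 = (0.1622, -0.1622, 0.9733).

q_2 = (0.1622, -0.1622, 0.9733)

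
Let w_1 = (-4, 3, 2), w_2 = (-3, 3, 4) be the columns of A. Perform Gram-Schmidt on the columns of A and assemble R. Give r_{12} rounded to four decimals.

r_{12} = 5.3852

w_1 = (-4, 3, 2); ‖w_1‖ = 5.3852, so q_1 = (-0.7428, 0.5571, 0.3714).
r_{12} = q_1·w_2 = 5.3852.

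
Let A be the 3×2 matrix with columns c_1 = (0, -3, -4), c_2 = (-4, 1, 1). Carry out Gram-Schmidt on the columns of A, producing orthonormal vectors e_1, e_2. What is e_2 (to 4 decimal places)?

e_2 = (-0.9988, 0.0400, -0.0300)

c_1 = (0, -3, -4); ‖c_1‖ = 5.0000, so e_1 = (0.0000, -0.6000, -0.8000).
e_1·c_2 = 0.0000·(-4) + (-0.6000)·1 + (-0.8000)·1 = -1.4000.
u_2 = c_2 + 1.4000·e_1 = (-4.0000, 0.1600, -0.1200).
‖u_2‖ = 4.0050, so e_2 = (-0.9988, 0.0400, -0.0300).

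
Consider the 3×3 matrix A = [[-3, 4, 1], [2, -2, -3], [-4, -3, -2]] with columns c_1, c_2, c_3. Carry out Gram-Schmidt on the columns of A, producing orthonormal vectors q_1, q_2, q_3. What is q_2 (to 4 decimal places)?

c_1 = (-3, 2, -4); ‖c_1‖ = 5.3852, so q_1 = (-0.5571, 0.3714, -0.7428).
q_1·c_2 = (-0.5571)·4 + 0.3714·(-2) + (-0.7428)·(-3) = -0.7428.
u_2 = c_2 + 0.7428·q_1 = (3.5862, -1.7241, -3.5517).
‖u_2‖ = 5.3337, so q_2 = (0.6724, -0.3233, -0.6659).

q_2 = (0.6724, -0.3233, -0.6659)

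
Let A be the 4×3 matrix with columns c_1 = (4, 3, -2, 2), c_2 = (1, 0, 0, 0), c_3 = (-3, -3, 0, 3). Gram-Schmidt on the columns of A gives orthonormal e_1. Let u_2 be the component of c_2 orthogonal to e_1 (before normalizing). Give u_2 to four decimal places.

u_2 = (0.5152, -0.3636, 0.2424, -0.2424)

c_1 = (4, 3, -2, 2); ‖c_1‖ = 5.7446, so e_1 = (0.6963, 0.5222, -0.3482, 0.3482).
e_1·c_2 = 0.6963·1 + 0.5222·0 + (-0.3482)·0 + 0.3482·0 = 0.6963.
u_2 = c_2 − 0.6963·e_1 = (0.5152, -0.3636, 0.2424, -0.2424).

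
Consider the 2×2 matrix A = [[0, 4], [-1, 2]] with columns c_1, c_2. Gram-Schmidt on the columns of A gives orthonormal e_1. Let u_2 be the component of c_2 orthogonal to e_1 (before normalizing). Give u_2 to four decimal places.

u_2 = (4.0000, 0.0000)

c_1 = (0, -1); ‖c_1‖ = 1.0000, so e_1 = (0.0000, -1.0000).
e_1·c_2 = 0.0000·4 + (-1.0000)·2 = -2.0000.
u_2 = c_2 + 2.0000·e_1 = (4.0000, 0.0000).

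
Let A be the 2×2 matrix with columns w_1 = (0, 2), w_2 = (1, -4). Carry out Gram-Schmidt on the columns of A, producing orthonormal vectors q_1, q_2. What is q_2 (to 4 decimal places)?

q_2 = (1.0000, 0.0000)

q_1 = w_1/‖w_1‖ = (0, 2)/2.0000 = (0.0000, 1.0000).
r_{12} = q_1·w_2 = -4.0000.
u_2 = w_2 + 4.0000·q_1 = (1.0000, 0.0000).
‖u_2‖ = 1.0000, so q_2 = (1.0000, 0.0000).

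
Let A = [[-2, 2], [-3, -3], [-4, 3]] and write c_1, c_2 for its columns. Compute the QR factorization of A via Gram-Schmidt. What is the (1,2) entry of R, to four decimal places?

r_{12} = -1.2999

c_1 = (-2, -3, -4); ‖c_1‖ = 5.3852, so e_1 = (-0.3714, -0.5571, -0.7428).
r_{12} = e_1·c_2 = -1.2999.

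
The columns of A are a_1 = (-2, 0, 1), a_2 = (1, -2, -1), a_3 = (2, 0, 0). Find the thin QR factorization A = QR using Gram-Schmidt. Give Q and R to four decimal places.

a_1 = (-2, 0, 1); ‖a_1‖ = 2.2361, so e_1 = (-0.8944, 0.0000, 0.4472).
e_1·a_2 = (-0.8944)·1 + 0.0000·(-2) + 0.4472·(-1) = -1.3416.
u_2 = a_2 + 1.3416·e_1 = (-0.2000, -2.0000, -0.4000).
‖u_2‖ = 2.0494, so e_2 = (-0.0976, -0.9759, -0.1952).
e_1·a_3 = (-0.8944)·2 + 0.0000·0 + 0.4472·0 = -1.7889; e_2·a_3 = (-0.0976)·2 + (-0.9759)·0 + (-0.1952)·0 = -0.1952.
u_3 = a_3 + 1.7889·e_1 + 0.1952·e_2 = (0.3810, -0.1905, 0.7619).
‖u_3‖ = 0.8729, so e_3 = (0.4364, -0.2182, 0.8729).

Q = [[-0.8944, -0.0976, 0.4364], [0.0000, -0.9759, -0.2182], [0.4472, -0.1952, 0.8729]], R = [[2.2361, -1.3416, -1.7889], [0.0000, 2.0494, -0.1952], [0.0000, 0.0000, 0.8729]]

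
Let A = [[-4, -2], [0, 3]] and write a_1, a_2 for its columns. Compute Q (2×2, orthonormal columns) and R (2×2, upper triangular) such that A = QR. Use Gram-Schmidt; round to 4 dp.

Q = [[-1.0000, 0.0000], [0.0000, 1.0000]], R = [[4.0000, 2.0000], [0.0000, 3.0000]]

a_1 = (-4, 0); ‖a_1‖ = 4.0000, so e_1 = (-1.0000, 0.0000).
e_1·a_2 = (-1.0000)·(-2) + 0.0000·3 = 2.0000.
u_2 = a_2 − 2.0000·e_1 = (0.0000, 3.0000).
‖u_2‖ = 3.0000, so e_2 = (0.0000, 1.0000).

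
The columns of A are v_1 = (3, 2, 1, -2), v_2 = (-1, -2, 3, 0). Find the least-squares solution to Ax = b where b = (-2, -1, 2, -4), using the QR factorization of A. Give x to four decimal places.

v_1 = (3, 2, 1, -2); ‖v_1‖ = 4.2426, so e_1 = (0.7071, 0.4714, 0.2357, -0.4714).
e_1·v_2 = 0.7071·(-1) + 0.4714·(-2) + 0.2357·3 + (-0.4714)·0 = -0.9428.
u_2 = v_2 + 0.9428·e_1 = (-0.3333, -1.5556, 3.2222, -0.4444).
‖u_2‖ = 3.6209, so e_2 = (-0.0921, -0.4296, 0.8899, -0.1227).
Qᵀb = (0.4714, 2.8845).
Back-substitute: x_2 = 2.8845/3.6209 = 0.7966.
x_1 = (0.4714 + 0.9428·0.7966)/4.2426 = 0.2881.

x = (0.2881, 0.7966)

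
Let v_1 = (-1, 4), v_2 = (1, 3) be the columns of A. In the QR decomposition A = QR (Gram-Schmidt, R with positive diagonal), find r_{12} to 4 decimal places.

r_{12} = 2.6679

v_1 = (-1, 4); ‖v_1‖ = 4.1231, so q_1 = (-0.2425, 0.9701).
r_{12} = q_1·v_2 = 2.6679.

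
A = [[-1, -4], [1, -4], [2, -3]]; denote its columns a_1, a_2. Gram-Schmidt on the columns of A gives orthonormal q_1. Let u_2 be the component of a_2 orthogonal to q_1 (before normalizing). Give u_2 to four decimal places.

a_1 = (-1, 1, 2); ‖a_1‖ = 2.4495, so q_1 = (-0.4082, 0.4082, 0.8165).
q_1·a_2 = (-0.4082)·(-4) + 0.4082·(-4) + 0.8165·(-3) = -2.4495.
u_2 = a_2 + 2.4495·q_1 = (-5.0000, -3.0000, -1.0000).

u_2 = (-5.0000, -3.0000, -1.0000)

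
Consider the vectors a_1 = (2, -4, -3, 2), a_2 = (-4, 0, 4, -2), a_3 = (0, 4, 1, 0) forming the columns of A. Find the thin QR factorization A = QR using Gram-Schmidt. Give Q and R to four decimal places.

Q = [[0.3482, -0.5911, -0.2111], [-0.6963, -0.6755, 0.1689], [-0.5222, 0.4222, 0.2533], [0.3482, -0.1267, 0.9288]], R = [[5.7446, -4.1779, -3.3075], [0.0000, 4.3064, -2.2799], [0.0000, 0.0000, 0.9288]]

a_1 = (2, -4, -3, 2); ‖a_1‖ = 5.7446, so q_1 = (0.3482, -0.6963, -0.5222, 0.3482).
q_1·a_2 = 0.3482·(-4) + (-0.6963)·0 + (-0.5222)·4 + 0.3482·(-2) = -4.1779.
u_2 = a_2 + 4.1779·q_1 = (-2.5455, -2.9091, 1.8182, -0.5455).
‖u_2‖ = 4.3064, so q_2 = (-0.5911, -0.6755, 0.4222, -0.1267).
q_1·a_3 = 0.3482·0 + (-0.6963)·4 + (-0.5222)·1 + 0.3482·0 = -3.3075; q_2·a_3 = (-0.5911)·0 + (-0.6755)·4 + 0.4222·1 + (-0.1267)·0 = -2.2799.
u_3 = a_3 + 3.3075·q_1 + 2.2799·q_2 = (-0.1961, 0.1569, 0.2353, 0.8627).
‖u_3‖ = 0.9288, so q_3 = (-0.2111, 0.1689, 0.2533, 0.9288).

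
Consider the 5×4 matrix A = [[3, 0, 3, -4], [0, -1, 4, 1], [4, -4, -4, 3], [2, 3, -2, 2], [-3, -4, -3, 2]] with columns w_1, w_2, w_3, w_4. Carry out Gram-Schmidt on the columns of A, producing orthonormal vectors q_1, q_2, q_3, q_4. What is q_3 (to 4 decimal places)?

w_1 = (3, 0, 4, 2, -3); ‖w_1‖ = 6.1644, so q_1 = (0.4867, 0.0000, 0.6489, 0.3244, -0.4867).
q_1·w_2 = 0.4867·0 + 0.0000·(-1) + 0.6489·(-4) + 0.3244·3 + (-0.4867)·(-4) = 0.3244.
u_2 = w_2 − 0.3244·q_1 = (-0.1579, -1.0000, -4.2105, 2.8947, -3.8421).
‖u_2‖ = 6.4726, so q_2 = (-0.0244, -0.1545, -0.6505, 0.4472, -0.5936).
q_1·w_3 = 0.4867·3 + 0.0000·4 + 0.6489·(-4) + 0.3244·(-2) + (-0.4867)·(-3) = -0.3244; q_2·w_3 = (-0.0244)·3 + (-0.1545)·4 + (-0.6505)·(-4) + 0.4472·(-2) + (-0.5936)·(-3) = 2.7972.
u_3 = w_3 + 0.3244·q_1 − 2.7972·q_2 = (3.2261, 4.4322, -1.9698, -3.1457, -1.4975).
‖u_3‖ = 6.7875, so q_3 = (0.4753, 0.6530, -0.2902, -0.4635, -0.2206).

q_3 = (0.4753, 0.6530, -0.2902, -0.4635, -0.2206)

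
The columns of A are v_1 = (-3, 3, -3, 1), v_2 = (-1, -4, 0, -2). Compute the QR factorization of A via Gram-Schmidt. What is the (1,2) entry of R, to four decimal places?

v_1 = (-3, 3, -3, 1); ‖v_1‖ = 5.2915, so q_1 = (-0.5669, 0.5669, -0.5669, 0.1890).
r_{12} = q_1·v_2 = -2.0788.

r_{12} = -2.0788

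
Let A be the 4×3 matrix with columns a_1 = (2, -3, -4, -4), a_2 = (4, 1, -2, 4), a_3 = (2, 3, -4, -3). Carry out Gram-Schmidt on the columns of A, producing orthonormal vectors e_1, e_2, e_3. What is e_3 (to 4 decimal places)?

e_3 = (0.0039, 0.8826, -0.2903, -0.3697)

a_1 = (2, -3, -4, -4); ‖a_1‖ = 6.7082, so e_1 = (0.2981, -0.4472, -0.5963, -0.5963).
e_1·a_2 = 0.2981·4 + (-0.4472)·1 + (-0.5963)·(-2) + (-0.5963)·4 = -0.4472.
u_2 = a_2 + 0.4472·e_1 = (4.1333, 0.8000, -2.2667, 3.7333).
‖u_2‖ = 6.0663, so e_2 = (0.6814, 0.1319, -0.3736, 0.6154).
e_1·a_3 = 0.2981·2 + (-0.4472)·3 + (-0.5963)·(-4) + (-0.5963)·(-3) = 3.4286; e_2·a_3 = 0.6814·2 + 0.1319·3 + (-0.3736)·(-4) + 0.6154·(-3) = 1.4067.
u_3 = a_3 − 3.4286·e_1 − 1.4067·e_2 = (0.0193, 4.3478, -1.4300, -1.8213).
‖u_3‖ = 4.9260, so e_3 = (0.0039, 0.8826, -0.2903, -0.3697).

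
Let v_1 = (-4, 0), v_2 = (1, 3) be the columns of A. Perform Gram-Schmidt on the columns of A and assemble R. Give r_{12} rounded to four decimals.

v_1 = (-4, 0); ‖v_1‖ = 4.0000, so q_1 = (-1.0000, 0.0000).
r_{12} = q_1·v_2 = -1.0000.

r_{12} = -1.0000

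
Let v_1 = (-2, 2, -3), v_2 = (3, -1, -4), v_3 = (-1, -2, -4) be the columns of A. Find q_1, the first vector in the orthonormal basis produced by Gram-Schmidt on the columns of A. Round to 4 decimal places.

q_1 = (-0.4851, 0.4851, -0.7276)

v_1 = (-2, 2, -3); ‖v_1‖ = 4.1231, so q_1 = (-0.4851, 0.4851, -0.7276).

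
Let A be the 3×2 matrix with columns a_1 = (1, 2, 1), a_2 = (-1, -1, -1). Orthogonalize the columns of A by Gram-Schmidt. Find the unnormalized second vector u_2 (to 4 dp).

u_2 = (-0.3333, 0.3333, -0.3333)

a_1 = (1, 2, 1); ‖a_1‖ = 2.4495, so q_1 = (0.4082, 0.8165, 0.4082).
q_1·a_2 = 0.4082·(-1) + 0.8165·(-1) + 0.4082·(-1) = -1.6330.
u_2 = a_2 + 1.6330·q_1 = (-0.3333, 0.3333, -0.3333).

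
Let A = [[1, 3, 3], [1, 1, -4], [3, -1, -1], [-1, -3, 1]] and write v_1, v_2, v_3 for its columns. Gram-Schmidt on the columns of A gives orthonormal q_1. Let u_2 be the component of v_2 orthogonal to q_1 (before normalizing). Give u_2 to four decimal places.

u_2 = (2.6667, 0.6667, -2.0000, -2.6667)

v_1 = (1, 1, 3, -1); ‖v_1‖ = 3.4641, so q_1 = (0.2887, 0.2887, 0.8660, -0.2887).
q_1·v_2 = 0.2887·3 + 0.2887·1 + 0.8660·(-1) + (-0.2887)·(-3) = 1.1547.
u_2 = v_2 − 1.1547·q_1 = (2.6667, 0.6667, -2.0000, -2.6667).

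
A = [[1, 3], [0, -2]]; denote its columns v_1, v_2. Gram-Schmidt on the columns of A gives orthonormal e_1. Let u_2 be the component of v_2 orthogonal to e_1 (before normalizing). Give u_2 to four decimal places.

u_2 = (0.0000, -2.0000)

v_1 = (1, 0); ‖v_1‖ = 1.0000, so e_1 = (1.0000, 0.0000).
e_1·v_2 = 1.0000·3 + 0.0000·(-2) = 3.0000.
u_2 = v_2 − 3.0000·e_1 = (0.0000, -2.0000).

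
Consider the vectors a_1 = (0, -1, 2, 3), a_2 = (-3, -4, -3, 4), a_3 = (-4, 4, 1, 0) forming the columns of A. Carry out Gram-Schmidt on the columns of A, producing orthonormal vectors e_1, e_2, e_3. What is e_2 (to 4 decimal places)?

a_1 = (0, -1, 2, 3); ‖a_1‖ = 3.7417, so e_1 = (0.0000, -0.2673, 0.5345, 0.8018).
e_1·a_2 = 0.0000·(-3) + (-0.2673)·(-4) + 0.5345·(-3) + 0.8018·4 = 2.6726.
u_2 = a_2 − 2.6726·e_1 = (-3.0000, -3.2857, -4.4286, 1.8571).
‖u_2‖ = 6.5465, so e_2 = (-0.4583, -0.5019, -0.6765, 0.2837).

e_2 = (-0.4583, -0.5019, -0.6765, 0.2837)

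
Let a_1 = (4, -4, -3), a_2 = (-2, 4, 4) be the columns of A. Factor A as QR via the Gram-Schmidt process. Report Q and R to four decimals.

a_1 = (4, -4, -3); ‖a_1‖ = 6.4031, so q_1 = (0.6247, -0.6247, -0.4685).
q_1·a_2 = 0.6247·(-2) + (-0.6247)·4 + (-0.4685)·4 = -5.6223.
u_2 = a_2 + 5.6223·q_1 = (1.5122, 0.4878, 1.3659).
‖u_2‖ = 2.0953, so q_2 = (0.7217, 0.2328, 0.6519).

Q = [[0.6247, 0.7217], [-0.6247, 0.2328], [-0.4685, 0.6519]], R = [[6.4031, -5.6223], [0.0000, 2.0953]]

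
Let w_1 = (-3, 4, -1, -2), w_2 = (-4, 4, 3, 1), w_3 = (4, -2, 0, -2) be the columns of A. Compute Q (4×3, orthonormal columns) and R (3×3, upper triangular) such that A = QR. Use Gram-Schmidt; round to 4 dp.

Q = [[-0.5477, -0.3444, 0.5187], [0.7303, 0.1891, 0.2372], [-0.1826, 0.7631, 0.5719], [-0.3651, 0.5132, -0.5896]], R = [[5.4772, 4.1992, -2.9212], [0.0000, 4.9363, -2.7821], [0.0000, 0.0000, 2.7796]]

e_1 = w_1/‖w_1‖ = (-3, 4, -1, -2)/5.4772 = (-0.5477, 0.7303, -0.1826, -0.3651).
r_{12} = e_1·w_2 = 4.1992.
u_2 = w_2 − 4.1992·e_1 = (-1.7000, 0.9333, 3.7667, 2.5333).
‖u_2‖ = 4.9363, so e_2 = (-0.3444, 0.1891, 0.7631, 0.5132).
r_{13} = e_1·w_3 = -2.9212; r_{23} = e_2·w_3 = -2.7821.
u_3 = w_3 + 2.9212·e_1 + 2.7821·e_2 = (1.4419, 0.6594, 1.5896, -1.6389).
‖u_3‖ = 2.7796, so e_3 = (0.5187, 0.2372, 0.5719, -0.5896).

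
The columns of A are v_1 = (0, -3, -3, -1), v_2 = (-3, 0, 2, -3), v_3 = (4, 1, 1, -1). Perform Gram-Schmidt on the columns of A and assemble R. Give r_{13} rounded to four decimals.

e_1 = v_1/‖v_1‖ = (0, -3, -3, -1)/4.3589 = (0.0000, -0.6882, -0.6882, -0.2294).
r_{13} = e_1·v_3 = -1.1471.

r_{13} = -1.1471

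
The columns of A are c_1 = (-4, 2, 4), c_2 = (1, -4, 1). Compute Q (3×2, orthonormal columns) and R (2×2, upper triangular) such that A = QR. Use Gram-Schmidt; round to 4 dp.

q_1 = c_1/‖c_1‖ = (-4, 2, 4)/6.0000 = (-0.6667, 0.3333, 0.6667).
r_{12} = q_1·c_2 = -1.3333.
u_2 = c_2 + 1.3333·q_1 = (0.1111, -3.5556, 1.8889).
‖u_2‖ = 4.0277, so q_2 = (0.0276, -0.8828, 0.4690).

Q = [[-0.6667, 0.0276], [0.3333, -0.8828], [0.6667, 0.4690]], R = [[6.0000, -1.3333], [0.0000, 4.0277]]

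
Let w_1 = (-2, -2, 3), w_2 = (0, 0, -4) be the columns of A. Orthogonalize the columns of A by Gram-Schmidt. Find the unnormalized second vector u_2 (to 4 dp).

e_1 = w_1/‖w_1‖ = (-2, -2, 3)/4.1231 = (-0.4851, -0.4851, 0.7276).
r_{12} = e_1·w_2 = -2.9104.
u_2 = w_2 + 2.9104·e_1 = (-1.4118, -1.4118, -1.8824).

u_2 = (-1.4118, -1.4118, -1.8824)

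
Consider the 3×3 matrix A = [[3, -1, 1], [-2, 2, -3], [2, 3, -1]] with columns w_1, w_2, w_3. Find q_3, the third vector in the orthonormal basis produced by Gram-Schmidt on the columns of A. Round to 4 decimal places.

q_1 = w_1/‖w_1‖ = (3, -2, 2)/4.1231 = (0.7276, -0.4851, 0.4851).
r_{12} = q_1·w_2 = -0.2425.
u_2 = w_2 + 0.2425·q_1 = (-0.8235, 1.8824, 3.1176).
‖u_2‖ = 3.7338, so q_2 = (-0.2206, 0.5041, 0.8350).
r_{13} = q_1·w_3 = 1.6977; r_{23} = q_2·w_3 = -2.5680.
u_3 = w_3 − 1.6977·q_1 + 2.5680·q_2 = (-0.8017, -0.8819, 0.3207).
‖u_3‖ = 1.2342, so q_3 = (-0.6496, -0.7145, 0.2598).

q_3 = (-0.6496, -0.7145, 0.2598)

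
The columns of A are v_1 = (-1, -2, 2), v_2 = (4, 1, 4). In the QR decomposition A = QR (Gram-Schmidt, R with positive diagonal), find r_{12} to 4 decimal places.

v_1 = (-1, -2, 2); ‖v_1‖ = 3.0000, so q_1 = (-0.3333, -0.6667, 0.6667).
r_{12} = q_1·v_2 = 0.6667.

r_{12} = 0.6667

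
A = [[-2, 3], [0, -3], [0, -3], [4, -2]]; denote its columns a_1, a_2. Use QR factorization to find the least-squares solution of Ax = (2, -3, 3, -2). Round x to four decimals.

x = (-0.5472, 0.0755)

a_1 = (-2, 0, 0, 4); ‖a_1‖ = 4.4721, so e_1 = (-0.4472, 0.0000, 0.0000, 0.8944).
e_1·a_2 = (-0.4472)·3 + 0.0000·(-3) + 0.0000·(-3) + 0.8944·(-2) = -3.1305.
u_2 = a_2 + 3.1305·e_1 = (1.6000, -3.0000, -3.0000, 0.8000).
‖u_2‖ = 4.6043, so e_2 = (0.3475, -0.6516, -0.6516, 0.1737).
Qᵀb = (-2.6833, 0.3475).
Back-substitute: x_2 = 0.3475/4.6043 = 0.0755.
x_1 = (-2.6833 + 3.1305·0.0755)/4.4721 = -0.5472.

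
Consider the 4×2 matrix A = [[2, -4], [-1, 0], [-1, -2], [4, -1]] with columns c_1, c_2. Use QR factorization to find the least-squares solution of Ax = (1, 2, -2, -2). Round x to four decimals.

c_1 = (2, -1, -1, 4); ‖c_1‖ = 4.6904, so q_1 = (0.4264, -0.2132, -0.2132, 0.8528).
q_1·c_2 = 0.4264·(-4) + (-0.2132)·0 + (-0.2132)·(-2) + 0.8528·(-1) = -2.1320.
u_2 = c_2 + 2.1320·q_1 = (-3.0909, -0.4545, -2.4545, 0.8182).
‖u_2‖ = 4.0564, so q_2 = (-0.7620, -0.1121, -0.6051, 0.2017).
Qᵀb = (-1.2792, -0.1793).
Back-substitute: x_2 = -0.1793/4.0564 = -0.0442.
x_1 = (-1.2792 + 2.1320·(-0.0442))/4.6904 = -0.2928.

x = (-0.2928, -0.0442)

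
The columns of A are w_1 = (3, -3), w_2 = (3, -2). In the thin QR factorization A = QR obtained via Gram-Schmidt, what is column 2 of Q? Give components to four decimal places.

e_1 = w_1/‖w_1‖ = (3, -3)/4.2426 = (0.7071, -0.7071).
r_{12} = e_1·w_2 = 3.5355.
u_2 = w_2 − 3.5355·e_1 = (0.5000, 0.5000).
‖u_2‖ = 0.7071, so e_2 = (0.7071, 0.7071).

e_2 = (0.7071, 0.7071)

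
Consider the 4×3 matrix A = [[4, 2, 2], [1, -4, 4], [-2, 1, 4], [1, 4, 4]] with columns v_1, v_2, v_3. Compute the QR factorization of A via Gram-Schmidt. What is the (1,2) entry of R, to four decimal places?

e_1 = v_1/‖v_1‖ = (4, 1, -2, 1)/4.6904 = (0.8528, 0.2132, -0.4264, 0.2132).
r_{12} = e_1·v_2 = 1.2792.

r_{12} = 1.2792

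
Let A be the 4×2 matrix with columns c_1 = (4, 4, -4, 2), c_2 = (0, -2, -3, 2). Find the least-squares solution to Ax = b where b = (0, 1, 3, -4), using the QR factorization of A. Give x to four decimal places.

x = (-0.1463, -1.0488)

e_1 = c_1/‖c_1‖ = (4, 4, -4, 2)/7.2111 = (0.5547, 0.5547, -0.5547, 0.2774).
r_{12} = e_1·c_2 = 1.1094.
u_2 = c_2 − 1.1094·e_1 = (-0.6154, -2.6154, -2.3846, 1.6923).
‖u_2‖ = 3.9710, so e_2 = (-0.1550, -0.6586, -0.6005, 0.4262).
Qᵀb = (-2.2188, -4.1648).
Back-substitute: x_2 = -4.1648/3.9710 = -1.0488.
x_1 = (-2.2188 − 1.1094·(-1.0488))/7.2111 = -0.1463.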